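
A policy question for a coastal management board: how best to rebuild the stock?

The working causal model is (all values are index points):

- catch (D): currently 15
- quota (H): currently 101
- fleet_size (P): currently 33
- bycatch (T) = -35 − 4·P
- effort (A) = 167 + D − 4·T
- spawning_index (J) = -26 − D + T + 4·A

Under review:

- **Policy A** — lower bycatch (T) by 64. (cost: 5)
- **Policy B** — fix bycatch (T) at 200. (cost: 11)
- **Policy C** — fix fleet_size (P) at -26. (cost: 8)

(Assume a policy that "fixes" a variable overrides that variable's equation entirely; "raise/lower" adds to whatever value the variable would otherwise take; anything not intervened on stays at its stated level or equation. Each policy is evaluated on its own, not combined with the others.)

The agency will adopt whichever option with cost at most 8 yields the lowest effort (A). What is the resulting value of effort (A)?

-94

Policy A (T − 64):
  D = 15
  P = 33
  T = -35 − 4·33 (−64 from intervention) = -231
  A = 167 + 15 − 4·(-231) = 1106
Policy C (P := -26):
  D = 15
  P = -26
  T = -35 − 4·(-26) = 69
  A = 167 + 15 − 4·69 = -94
Comparing — Policy A: A=1106, Policy C: A=-94. Lowest is -94 (Policy C).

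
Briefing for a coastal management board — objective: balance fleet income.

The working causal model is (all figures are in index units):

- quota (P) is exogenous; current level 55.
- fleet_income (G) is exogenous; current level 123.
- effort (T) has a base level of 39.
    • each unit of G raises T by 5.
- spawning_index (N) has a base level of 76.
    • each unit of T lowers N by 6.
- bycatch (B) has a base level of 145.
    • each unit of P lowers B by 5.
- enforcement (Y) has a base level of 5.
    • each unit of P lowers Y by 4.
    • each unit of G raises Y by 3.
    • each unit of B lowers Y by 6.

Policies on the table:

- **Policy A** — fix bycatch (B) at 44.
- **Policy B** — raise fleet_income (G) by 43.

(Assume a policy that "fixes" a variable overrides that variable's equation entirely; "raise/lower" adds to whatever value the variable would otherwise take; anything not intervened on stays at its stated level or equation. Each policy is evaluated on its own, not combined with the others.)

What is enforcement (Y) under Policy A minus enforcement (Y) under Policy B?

Policy A (B := 44):
  P = 55
  G = 123
  B = 44
  Y = 5 − 4·55 + 3·123 − 6·44 = -110
Policy B (G + 43):
  P = 55
  G = 123 + 43 = 166
  B = 145 − 5·55 = -130
  Y = 5 − 4·55 + 3·166 − 6·(-130) = 1063
Y: -110 − 1063 = -1173

-1173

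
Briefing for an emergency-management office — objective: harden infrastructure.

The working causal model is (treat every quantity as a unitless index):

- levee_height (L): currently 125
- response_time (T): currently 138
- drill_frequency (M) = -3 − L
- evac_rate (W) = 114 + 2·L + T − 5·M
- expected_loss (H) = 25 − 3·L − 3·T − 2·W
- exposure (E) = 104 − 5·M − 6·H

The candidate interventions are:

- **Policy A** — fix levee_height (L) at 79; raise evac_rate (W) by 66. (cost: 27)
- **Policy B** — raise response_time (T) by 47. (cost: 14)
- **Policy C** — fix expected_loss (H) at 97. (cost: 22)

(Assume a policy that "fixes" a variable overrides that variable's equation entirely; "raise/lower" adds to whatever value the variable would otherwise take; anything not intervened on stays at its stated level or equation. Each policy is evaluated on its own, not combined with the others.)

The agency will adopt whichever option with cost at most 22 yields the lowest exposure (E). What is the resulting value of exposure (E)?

162

Policy B (T + 47):
  L = 125
  T = 138 + 47 = 185
  M = -3 − 125 = -128
  W = 114 + 2·125 + 185 − 5·(-128) = 1189
  H = 25 − 3·125 − 3·185 − 2·1189 = -3283
  E = 104 − 5·(-128) − 6·(-3283) = 20442
Policy C (H := 97):
  L = 125
  T = 138
  M = -3 − 125 = -128
  W = 114 + 2·125 + 138 − 5·(-128) = 1142
  H = 97
  E = 104 − 5·(-128) − 6·97 = 162
Comparing — Policy B: E=20442, Policy C: E=162. Lowest is 162 (Policy C).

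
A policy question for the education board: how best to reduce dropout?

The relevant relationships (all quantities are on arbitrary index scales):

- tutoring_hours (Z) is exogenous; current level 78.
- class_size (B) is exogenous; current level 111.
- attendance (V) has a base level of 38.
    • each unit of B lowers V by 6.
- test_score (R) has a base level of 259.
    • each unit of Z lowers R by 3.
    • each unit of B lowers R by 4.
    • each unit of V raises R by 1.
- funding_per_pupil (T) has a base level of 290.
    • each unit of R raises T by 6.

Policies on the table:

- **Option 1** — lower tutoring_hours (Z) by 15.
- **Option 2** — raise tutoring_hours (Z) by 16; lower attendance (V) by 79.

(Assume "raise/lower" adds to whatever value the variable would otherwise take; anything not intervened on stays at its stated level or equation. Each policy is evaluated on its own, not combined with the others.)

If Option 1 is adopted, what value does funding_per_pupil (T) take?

-5722

Option 1 (Z − 15):
  Z = 78 − 15 = 63
  B = 111
  V = 38 − 6·111 = -628
  R = 259 − 3·63 − 4·111 + (-628) = -1002
  T = 290 + 6·(-1002) = -5722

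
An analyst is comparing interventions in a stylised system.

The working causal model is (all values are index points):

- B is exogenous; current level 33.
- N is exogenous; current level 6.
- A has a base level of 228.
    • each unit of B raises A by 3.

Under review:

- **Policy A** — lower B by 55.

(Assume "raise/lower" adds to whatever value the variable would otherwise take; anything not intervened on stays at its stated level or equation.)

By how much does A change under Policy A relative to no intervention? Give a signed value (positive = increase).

Baseline:
  B = 33
  A = 228 + 3·33 = 327
Policy A (B − 55):
  B = 33 − 55 = -22
  A = 228 + 3·(-22) = 162
Change in A: 162 − 327 = -165

-165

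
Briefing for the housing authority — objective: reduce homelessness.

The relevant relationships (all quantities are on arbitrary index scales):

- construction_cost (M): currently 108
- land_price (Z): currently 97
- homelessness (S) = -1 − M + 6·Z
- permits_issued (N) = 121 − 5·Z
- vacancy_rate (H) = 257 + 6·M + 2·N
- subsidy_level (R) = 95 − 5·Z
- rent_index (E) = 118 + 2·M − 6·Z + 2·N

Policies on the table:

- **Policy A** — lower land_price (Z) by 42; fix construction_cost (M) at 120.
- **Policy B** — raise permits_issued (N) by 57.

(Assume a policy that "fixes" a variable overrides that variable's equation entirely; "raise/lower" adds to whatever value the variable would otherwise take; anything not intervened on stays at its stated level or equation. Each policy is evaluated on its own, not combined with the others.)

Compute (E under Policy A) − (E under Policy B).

582

Policy A (Z − 42, M := 120):
  M = 120
  Z = 97 − 42 = 55
  N = 121 − 5·55 = -154
  E = 118 + 2·120 − 6·55 + 2·(-154) = -280
Policy B (N + 57):
  M = 108
  Z = 97
  N = 121 − 5·97 (+57 from intervention) = -307
  E = 118 + 2·108 − 6·97 + 2·(-307) = -862
E: -280 − (-862) = 582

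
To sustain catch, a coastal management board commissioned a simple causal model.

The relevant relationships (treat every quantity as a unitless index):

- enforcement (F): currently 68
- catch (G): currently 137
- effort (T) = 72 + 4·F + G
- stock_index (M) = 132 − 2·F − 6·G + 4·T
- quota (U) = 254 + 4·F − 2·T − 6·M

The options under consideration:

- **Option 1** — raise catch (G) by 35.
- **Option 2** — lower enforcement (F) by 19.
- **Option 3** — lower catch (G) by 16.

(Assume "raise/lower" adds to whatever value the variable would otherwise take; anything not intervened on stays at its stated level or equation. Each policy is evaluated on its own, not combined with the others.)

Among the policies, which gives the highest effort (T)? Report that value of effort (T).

Option 1 (G + 35):
  F = 68
  G = 137 + 35 = 172
  T = 72 + 4·68 + 172 = 516
Option 2 (F − 19):
  F = 68 − 19 = 49
  G = 137
  T = 72 + 4·49 + 137 = 405
Option 3 (G − 16):
  F = 68
  G = 137 − 16 = 121
  T = 72 + 4·68 + 121 = 465
Comparing — Option 1: T=516, Option 2: T=405, Option 3: T=465. Highest is 516 (Option 1).

516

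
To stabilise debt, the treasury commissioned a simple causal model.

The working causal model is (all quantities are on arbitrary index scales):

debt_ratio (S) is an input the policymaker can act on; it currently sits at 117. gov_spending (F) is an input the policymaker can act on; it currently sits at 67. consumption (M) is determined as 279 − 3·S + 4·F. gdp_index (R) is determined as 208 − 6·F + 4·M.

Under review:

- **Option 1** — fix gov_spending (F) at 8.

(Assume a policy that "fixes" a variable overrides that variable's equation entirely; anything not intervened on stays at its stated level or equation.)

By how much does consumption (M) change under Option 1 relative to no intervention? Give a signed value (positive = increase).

-236

Baseline:
  S = 117
  F = 67
  M = 279 − 3·117 + 4·67 = 196
Option 1 (F := 8):
  S = 117
  F = 8
  M = 279 − 3·117 + 4·8 = -40
Change in M: -40 − 196 = -236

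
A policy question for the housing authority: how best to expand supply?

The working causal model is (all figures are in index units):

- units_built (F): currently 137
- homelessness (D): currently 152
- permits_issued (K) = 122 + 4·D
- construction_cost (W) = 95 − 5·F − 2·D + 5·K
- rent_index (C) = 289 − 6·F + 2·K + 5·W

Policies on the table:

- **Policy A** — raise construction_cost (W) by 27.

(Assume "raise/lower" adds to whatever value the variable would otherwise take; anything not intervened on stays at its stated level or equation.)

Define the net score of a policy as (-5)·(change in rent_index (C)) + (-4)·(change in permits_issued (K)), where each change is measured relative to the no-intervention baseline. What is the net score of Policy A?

-675

Baseline:
  F = 137
  D = 152
  K = 122 + 4·152 = 730
  W = 95 − 5·137 − 2·152 + 5·730 = 2756
  C = 289 − 6·137 + 2·730 + 5·2756 = 14707
Policy A (W + 27):
  F = 137
  D = 152
  K = 122 + 4·152 = 730
  W = 95 − 5·137 − 2·152 + 5·730 (+27 from intervention) = 2783
  C = 289 − 6·137 + 2·730 + 5·2783 = 14842
ΔC = 14842 − 14707 = 135; ΔK = 730 − 730 = 0
Score = (-5)·135 + (-4)·0 = -675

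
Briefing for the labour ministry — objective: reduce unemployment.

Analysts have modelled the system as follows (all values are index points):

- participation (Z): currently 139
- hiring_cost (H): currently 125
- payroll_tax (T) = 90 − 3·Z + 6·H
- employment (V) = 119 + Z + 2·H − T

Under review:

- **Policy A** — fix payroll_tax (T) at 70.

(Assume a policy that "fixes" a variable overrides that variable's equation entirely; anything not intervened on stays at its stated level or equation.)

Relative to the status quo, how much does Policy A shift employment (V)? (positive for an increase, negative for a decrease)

Baseline:
  Z = 139
  H = 125
  T = 90 − 3·139 + 6·125 = 423
  V = 119 + 139 + 2·125 − 423 = 85
Policy A (T := 70):
  Z = 139
  H = 125
  T = 70
  V = 119 + 139 + 2·125 − 70 = 438
Change in V: 438 − 85 = 353

353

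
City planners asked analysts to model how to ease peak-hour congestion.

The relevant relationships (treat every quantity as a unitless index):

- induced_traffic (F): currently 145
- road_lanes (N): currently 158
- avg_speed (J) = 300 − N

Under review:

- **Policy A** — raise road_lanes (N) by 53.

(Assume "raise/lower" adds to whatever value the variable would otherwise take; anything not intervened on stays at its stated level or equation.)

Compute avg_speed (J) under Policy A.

Policy A (N + 53):
  N = 158 + 53 = 211
  J = 300 − 211 = 89

89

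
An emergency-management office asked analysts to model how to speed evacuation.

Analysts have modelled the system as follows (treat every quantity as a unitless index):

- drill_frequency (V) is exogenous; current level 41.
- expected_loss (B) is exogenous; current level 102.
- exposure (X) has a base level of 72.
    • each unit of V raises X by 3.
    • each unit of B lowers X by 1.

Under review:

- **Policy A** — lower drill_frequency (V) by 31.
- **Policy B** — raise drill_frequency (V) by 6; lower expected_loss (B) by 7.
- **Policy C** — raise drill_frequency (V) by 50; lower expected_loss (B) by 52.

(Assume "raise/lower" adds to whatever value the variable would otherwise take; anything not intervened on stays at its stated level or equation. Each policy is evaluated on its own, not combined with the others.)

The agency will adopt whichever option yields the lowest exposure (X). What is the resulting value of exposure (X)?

0

Policy A (V − 31):
  V = 41 − 31 = 10
  B = 102
  X = 72 + 3·10 − 102 = 0
Policy B (V + 6, B − 7):
  V = 41 + 6 = 47
  B = 102 − 7 = 95
  X = 72 + 3·47 − 95 = 118
Policy C (V + 50, B − 52):
  V = 41 + 50 = 91
  B = 102 − 52 = 50
  X = 72 + 3·91 − 50 = 295
Comparing — Policy A: X=0, Policy B: X=118, Policy C: X=295. Lowest is 0 (Policy A).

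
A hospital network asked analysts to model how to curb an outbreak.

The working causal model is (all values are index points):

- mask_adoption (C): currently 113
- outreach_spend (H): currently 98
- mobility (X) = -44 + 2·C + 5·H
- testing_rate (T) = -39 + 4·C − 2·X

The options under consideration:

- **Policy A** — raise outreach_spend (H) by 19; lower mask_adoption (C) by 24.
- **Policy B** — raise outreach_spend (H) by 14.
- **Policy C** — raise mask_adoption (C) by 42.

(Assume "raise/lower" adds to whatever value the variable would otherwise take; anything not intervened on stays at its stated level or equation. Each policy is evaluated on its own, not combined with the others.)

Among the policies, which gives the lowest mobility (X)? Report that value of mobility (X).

719

Policy A (H + 19, C − 24):
  C = 113 − 24 = 89
  H = 98 + 19 = 117
  X = -44 + 2·89 + 5·117 = 719
Policy B (H + 14):
  C = 113
  H = 98 + 14 = 112
  X = -44 + 2·113 + 5·112 = 742
Policy C (C + 42):
  C = 113 + 42 = 155
  H = 98
  X = -44 + 2·155 + 5·98 = 756
Comparing — Policy A: X=719, Policy B: X=742, Policy C: X=756. Lowest is 719 (Policy A).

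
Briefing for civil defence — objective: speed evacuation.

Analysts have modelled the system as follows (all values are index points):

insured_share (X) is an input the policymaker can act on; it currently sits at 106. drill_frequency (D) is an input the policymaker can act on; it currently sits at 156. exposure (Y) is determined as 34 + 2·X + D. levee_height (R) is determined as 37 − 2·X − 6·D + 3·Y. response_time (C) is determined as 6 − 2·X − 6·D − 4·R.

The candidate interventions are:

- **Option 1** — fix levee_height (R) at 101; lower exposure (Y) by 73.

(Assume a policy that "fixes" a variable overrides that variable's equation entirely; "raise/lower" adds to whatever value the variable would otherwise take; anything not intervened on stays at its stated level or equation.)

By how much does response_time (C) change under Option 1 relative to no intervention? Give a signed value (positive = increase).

Baseline:
  X = 106
  D = 156
  Y = 34 + 2·106 + 156 = 402
  R = 37 − 2·106 − 6·156 + 3·402 = 95
  C = 6 − 2·106 − 6·156 − 4·95 = -1522
Option 1 (R := 101, Y − 73):
  X = 106
  D = 156
  Y = 34 + 2·106 + 156 (−73 from intervention) = 329
  R = 101
  C = 6 − 2·106 − 6·156 − 4·101 = -1546
Change in C: -1546 − (-1522) = -24

-24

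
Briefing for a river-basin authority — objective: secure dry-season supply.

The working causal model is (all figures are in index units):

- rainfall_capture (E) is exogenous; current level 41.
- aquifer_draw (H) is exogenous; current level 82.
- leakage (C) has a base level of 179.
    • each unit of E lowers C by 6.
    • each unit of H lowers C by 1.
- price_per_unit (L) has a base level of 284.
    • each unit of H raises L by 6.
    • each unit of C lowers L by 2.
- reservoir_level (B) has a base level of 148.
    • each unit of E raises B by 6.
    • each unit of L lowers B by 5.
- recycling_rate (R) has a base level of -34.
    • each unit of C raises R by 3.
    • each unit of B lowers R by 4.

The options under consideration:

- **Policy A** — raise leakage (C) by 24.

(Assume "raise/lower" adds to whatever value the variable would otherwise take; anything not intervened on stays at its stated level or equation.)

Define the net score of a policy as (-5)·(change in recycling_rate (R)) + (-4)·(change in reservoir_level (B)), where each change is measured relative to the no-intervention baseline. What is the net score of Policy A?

Baseline:
  E = 41
  H = 82
  C = 179 − 6·41 − 82 = -149
  L = 284 + 6·82 − 2·(-149) = 1074
  B = 148 + 6·41 − 5·1074 = -4976
  R = -34 + 3·(-149) − 4·(-4976) = 19423
Policy A (C + 24):
  E = 41
  H = 82
  C = 179 − 6·41 − 82 (+24 from intervention) = -125
  L = 284 + 6·82 − 2·(-125) = 1026
  B = 148 + 6·41 − 5·1026 = -4736
  R = -34 + 3·(-125) − 4·(-4736) = 18535
ΔR = 18535 − 19423 = -888; ΔB = -4736 − (-4976) = 240
Score = (-5)·(-888) + (-4)·240 = 3480

3480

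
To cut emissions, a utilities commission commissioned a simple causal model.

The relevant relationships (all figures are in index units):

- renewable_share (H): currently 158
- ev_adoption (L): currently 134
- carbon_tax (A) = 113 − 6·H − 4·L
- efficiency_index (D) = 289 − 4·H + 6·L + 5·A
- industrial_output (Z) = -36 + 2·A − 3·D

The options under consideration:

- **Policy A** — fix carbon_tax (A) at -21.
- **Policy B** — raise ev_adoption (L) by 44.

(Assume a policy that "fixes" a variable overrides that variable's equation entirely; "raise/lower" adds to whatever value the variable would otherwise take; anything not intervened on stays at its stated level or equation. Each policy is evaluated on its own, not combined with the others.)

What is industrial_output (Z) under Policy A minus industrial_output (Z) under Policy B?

-19046

Policy A (A := -21):
  H = 158
  L = 134
  A = -21
  D = 289 − 4·158 + 6·134 + 5·(-21) = 356
  Z = -36 + 2·(-21) − 3·356 = -1146
Policy B (L + 44):
  H = 158
  L = 134 + 44 = 178
  A = 113 − 6·158 − 4·178 = -1547
  D = 289 − 4·158 + 6·178 + 5·(-1547) = -7010
  Z = -36 + 2·(-1547) − 3·(-7010) = 17900
Z: -1146 − 17900 = -19046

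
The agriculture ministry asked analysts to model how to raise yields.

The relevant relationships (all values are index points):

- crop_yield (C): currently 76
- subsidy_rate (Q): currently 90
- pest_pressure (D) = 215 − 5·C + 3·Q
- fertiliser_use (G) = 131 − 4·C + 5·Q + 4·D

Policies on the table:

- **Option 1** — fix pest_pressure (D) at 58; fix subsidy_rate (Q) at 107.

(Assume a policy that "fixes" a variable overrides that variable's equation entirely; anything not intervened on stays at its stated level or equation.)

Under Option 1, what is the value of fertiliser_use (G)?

Option 1 (D := 58, Q := 107):
  C = 76
  Q = 107
  D = 58
  G = 131 − 4·76 + 5·107 + 4·58 = 594

594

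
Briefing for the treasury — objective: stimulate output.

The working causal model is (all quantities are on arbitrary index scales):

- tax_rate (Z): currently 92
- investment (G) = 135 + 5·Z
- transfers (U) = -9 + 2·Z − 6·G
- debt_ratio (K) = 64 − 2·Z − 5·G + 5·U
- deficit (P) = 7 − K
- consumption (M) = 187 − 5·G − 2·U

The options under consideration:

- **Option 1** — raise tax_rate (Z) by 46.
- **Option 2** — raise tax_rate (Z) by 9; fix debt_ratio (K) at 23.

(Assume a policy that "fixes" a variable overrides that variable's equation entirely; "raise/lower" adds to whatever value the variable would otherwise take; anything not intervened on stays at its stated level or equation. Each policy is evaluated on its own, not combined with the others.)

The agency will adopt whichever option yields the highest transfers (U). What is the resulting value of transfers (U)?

Option 1 (Z + 46):
  Z = 92 + 46 = 138
  G = 135 + 5·138 = 825
  U = -9 + 2·138 − 6·825 = -4683
Option 2 (Z + 9, K := 23):
  Z = 92 + 9 = 101
  G = 135 + 5·101 = 640
  U = -9 + 2·101 − 6·640 = -3647
Comparing — Option 1: U=-4683, Option 2: U=-3647. Highest is -3647 (Option 2).

-3647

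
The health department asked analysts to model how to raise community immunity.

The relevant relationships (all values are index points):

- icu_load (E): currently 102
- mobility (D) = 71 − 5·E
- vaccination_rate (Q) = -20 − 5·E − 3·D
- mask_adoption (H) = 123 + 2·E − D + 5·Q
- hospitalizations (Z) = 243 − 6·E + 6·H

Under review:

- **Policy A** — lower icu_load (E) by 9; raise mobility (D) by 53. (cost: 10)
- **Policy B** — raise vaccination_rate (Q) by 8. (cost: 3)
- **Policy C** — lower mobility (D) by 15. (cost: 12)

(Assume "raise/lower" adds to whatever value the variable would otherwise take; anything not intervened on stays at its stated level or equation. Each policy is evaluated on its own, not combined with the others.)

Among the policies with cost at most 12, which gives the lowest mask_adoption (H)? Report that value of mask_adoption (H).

Policy A (E − 9, D + 53):
  E = 102 − 9 = 93
  D = 71 − 5·93 (+53 from intervention) = -341
  Q = -20 − 5·93 − 3·(-341) = 538
  H = 123 + 2·93 − (-341) + 5·538 = 3340
Policy B (Q + 8):
  E = 102
  D = 71 − 5·102 = -439
  Q = -20 − 5·102 − 3·(-439) (+8 from intervention) = 795
  H = 123 + 2·102 − (-439) + 5·795 = 4741
Policy C (D − 15):
  E = 102
  D = 71 − 5·102 (−15 from intervention) = -454
  Q = -20 − 5·102 − 3·(-454) = 832
  H = 123 + 2·102 − (-454) + 5·832 = 4941
Comparing — Policy A: H=3340, Policy B: H=4741, Policy C: H=4941. Lowest is 3340 (Policy A).

3340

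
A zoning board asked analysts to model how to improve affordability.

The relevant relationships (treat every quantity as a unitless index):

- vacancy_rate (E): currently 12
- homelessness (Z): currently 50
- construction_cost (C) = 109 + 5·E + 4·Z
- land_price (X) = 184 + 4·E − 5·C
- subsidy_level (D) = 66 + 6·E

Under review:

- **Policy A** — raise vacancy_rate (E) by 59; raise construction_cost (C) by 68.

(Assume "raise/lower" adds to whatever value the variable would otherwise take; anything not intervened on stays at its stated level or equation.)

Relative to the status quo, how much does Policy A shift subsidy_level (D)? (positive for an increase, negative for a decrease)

354

Baseline:
  E = 12
  D = 66 + 6·12 = 138
Policy A (E + 59, C + 68):
  E = 12 + 59 = 71
  D = 66 + 6·71 = 492
Change in D: 492 − 138 = 354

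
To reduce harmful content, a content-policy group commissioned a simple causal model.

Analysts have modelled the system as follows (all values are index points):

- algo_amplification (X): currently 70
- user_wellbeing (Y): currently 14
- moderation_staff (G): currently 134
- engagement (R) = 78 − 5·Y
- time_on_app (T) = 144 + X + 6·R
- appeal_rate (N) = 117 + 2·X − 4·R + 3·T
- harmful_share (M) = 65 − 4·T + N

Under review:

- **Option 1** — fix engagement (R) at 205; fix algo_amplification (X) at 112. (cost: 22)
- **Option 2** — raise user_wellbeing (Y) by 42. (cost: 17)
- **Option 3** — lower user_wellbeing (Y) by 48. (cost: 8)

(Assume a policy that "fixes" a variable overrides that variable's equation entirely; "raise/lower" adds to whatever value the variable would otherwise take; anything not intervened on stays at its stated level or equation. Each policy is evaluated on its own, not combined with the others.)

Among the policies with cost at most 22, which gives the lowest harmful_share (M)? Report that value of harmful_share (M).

Option 1 (R := 205, X := 112):
  X = 112
  Y = 14
  R = 205
  T = 144 + 112 + 6·205 = 1486
  N = 117 + 2·112 − 4·205 + 3·1486 = 3979
  M = 65 − 4·1486 + 3979 = -1900
Option 2 (Y + 42):
  X = 70
  Y = 14 + 42 = 56
  R = 78 − 5·56 = -202
  T = 144 + 70 + 6·(-202) = -998
  N = 117 + 2·70 − 4·(-202) + 3·(-998) = -1929
  M = 65 − 4·(-998) + (-1929) = 2128
Option 3 (Y − 48):
  X = 70
  Y = 14 − 48 = -34
  R = 78 − 5·(-34) = 248
  T = 144 + 70 + 6·248 = 1702
  N = 117 + 2·70 − 4·248 + 3·1702 = 4371
  M = 65 − 4·1702 + 4371 = -2372
Comparing — Option 1: M=-1900, Option 2: M=2128, Option 3: M=-2372. Lowest is -2372 (Option 3).

-2372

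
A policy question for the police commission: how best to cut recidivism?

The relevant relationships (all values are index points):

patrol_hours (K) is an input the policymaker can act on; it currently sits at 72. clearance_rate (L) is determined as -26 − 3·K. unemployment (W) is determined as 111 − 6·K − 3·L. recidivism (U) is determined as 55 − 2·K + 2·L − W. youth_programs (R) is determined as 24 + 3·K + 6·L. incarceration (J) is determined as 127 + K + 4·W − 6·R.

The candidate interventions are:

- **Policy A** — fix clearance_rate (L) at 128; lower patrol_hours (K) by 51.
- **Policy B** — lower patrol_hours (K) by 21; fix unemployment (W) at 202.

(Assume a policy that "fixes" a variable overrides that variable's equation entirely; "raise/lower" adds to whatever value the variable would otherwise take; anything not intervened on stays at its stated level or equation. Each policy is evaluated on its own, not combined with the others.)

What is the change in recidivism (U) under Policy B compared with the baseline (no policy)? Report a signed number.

371

Baseline:
  K = 72
  L = -26 − 3·72 = -242
  W = 111 − 6·72 − 3·(-242) = 405
  U = 55 − 2·72 + 2·(-242) − 405 = -978
Policy B (K − 21, W := 202):
  K = 72 − 21 = 51
  L = -26 − 3·51 = -179
  W = 202
  U = 55 − 2·51 + 2·(-179) − 202 = -607
Change in U: -607 − (-978) = 371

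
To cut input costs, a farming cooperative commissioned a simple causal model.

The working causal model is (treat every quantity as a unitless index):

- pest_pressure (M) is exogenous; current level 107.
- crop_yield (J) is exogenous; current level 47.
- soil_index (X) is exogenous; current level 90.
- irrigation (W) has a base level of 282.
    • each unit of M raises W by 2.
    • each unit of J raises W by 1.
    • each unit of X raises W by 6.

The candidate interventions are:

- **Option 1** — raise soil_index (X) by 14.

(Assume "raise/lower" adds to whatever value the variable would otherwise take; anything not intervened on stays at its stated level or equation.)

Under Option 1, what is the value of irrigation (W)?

Option 1 (X + 14):
  M = 107
  J = 47
  X = 90 + 14 = 104
  W = 282 + 2·107 + 47 + 6·104 = 1167

1167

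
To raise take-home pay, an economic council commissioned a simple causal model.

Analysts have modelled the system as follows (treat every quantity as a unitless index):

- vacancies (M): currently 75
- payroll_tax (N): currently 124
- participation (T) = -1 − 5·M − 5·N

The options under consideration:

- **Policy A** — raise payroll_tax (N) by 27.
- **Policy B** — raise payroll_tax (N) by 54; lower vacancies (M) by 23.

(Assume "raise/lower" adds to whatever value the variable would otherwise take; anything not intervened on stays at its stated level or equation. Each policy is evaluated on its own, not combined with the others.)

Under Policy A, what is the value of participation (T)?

-1131

Policy A (N + 27):
  M = 75
  N = 124 + 27 = 151
  T = -1 − 5·75 − 5·151 = -1131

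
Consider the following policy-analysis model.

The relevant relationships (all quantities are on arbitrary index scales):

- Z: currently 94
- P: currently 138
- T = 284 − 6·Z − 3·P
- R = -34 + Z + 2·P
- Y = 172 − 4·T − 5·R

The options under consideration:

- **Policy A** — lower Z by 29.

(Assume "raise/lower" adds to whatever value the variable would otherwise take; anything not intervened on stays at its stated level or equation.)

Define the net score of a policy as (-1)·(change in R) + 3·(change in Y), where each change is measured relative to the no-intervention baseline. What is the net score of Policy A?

-1624

Baseline:
  Z = 94
  P = 138
  T = 284 − 6·94 − 3·138 = -694
  R = -34 + 94 + 2·138 = 336
  Y = 172 − 4·(-694) − 5·336 = 1268
Policy A (Z − 29):
  Z = 94 − 29 = 65
  P = 138
  T = 284 − 6·65 − 3·138 = -520
  R = -34 + 65 + 2·138 = 307
  Y = 172 − 4·(-520) − 5·307 = 717
ΔR = 307 − 336 = -29; ΔY = 717 − 1268 = -551
Score = (-1)·(-29) + 3·(-551) = -1624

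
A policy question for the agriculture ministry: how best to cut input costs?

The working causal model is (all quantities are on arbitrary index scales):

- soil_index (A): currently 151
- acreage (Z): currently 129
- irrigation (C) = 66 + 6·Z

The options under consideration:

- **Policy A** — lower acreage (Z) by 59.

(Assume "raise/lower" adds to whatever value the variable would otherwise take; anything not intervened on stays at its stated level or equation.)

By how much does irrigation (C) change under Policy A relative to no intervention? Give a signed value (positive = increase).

Baseline:
  Z = 129
  C = 66 + 6·129 = 840
Policy A (Z − 59):
  Z = 129 − 59 = 70
  C = 66 + 6·70 = 486
Change in C: 486 − 840 = -354

-354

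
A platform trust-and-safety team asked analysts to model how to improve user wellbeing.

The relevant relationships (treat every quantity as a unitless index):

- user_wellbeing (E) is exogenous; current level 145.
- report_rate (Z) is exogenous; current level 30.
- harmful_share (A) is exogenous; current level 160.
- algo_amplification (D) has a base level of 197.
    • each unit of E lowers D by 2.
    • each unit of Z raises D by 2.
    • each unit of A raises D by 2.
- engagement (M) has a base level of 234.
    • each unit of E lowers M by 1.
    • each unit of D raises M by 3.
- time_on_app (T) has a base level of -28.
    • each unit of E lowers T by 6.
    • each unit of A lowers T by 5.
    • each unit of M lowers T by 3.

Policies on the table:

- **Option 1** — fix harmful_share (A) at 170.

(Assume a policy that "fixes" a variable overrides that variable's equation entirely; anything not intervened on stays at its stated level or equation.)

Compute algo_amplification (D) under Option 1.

307

Option 1 (A := 170):
  E = 145
  Z = 30
  A = 170
  D = 197 − 2·145 + 2·30 + 2·170 = 307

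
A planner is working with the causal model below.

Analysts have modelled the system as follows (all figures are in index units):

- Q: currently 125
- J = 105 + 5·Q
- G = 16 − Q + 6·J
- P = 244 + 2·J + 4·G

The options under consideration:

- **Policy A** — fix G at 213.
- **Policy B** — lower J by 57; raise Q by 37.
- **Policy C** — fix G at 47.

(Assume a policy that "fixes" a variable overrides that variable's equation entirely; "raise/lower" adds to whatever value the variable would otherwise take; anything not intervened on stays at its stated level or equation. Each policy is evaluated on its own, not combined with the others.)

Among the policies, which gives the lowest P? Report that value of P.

Policy A (G := 213):
  Q = 125
  J = 105 + 5·125 = 730
  G = 213
  P = 244 + 2·730 + 4·213 = 2556
Policy B (J − 57, Q + 37):
  Q = 125 + 37 = 162
  J = 105 + 5·162 (−57 from intervention) = 858
  G = 16 − 162 + 6·858 = 5002
  P = 244 + 2·858 + 4·5002 = 21968
Policy C (G := 47):
  Q = 125
  J = 105 + 5·125 = 730
  G = 47
  P = 244 + 2·730 + 4·47 = 1892
Comparing — Policy A: P=2556, Policy B: P=21968, Policy C: P=1892. Lowest is 1892 (Policy C).

1892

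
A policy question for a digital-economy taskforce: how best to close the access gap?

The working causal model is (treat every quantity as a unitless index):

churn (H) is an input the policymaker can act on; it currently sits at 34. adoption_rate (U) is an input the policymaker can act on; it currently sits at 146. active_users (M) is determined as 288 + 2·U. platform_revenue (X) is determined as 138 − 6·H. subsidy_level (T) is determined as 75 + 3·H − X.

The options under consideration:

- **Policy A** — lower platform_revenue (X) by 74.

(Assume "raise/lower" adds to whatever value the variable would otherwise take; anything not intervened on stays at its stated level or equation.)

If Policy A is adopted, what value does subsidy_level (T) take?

317

Policy A (X − 74):
  H = 34
  X = 138 − 6·34 (−74 from intervention) = -140
  T = 75 + 3·34 − (-140) = 317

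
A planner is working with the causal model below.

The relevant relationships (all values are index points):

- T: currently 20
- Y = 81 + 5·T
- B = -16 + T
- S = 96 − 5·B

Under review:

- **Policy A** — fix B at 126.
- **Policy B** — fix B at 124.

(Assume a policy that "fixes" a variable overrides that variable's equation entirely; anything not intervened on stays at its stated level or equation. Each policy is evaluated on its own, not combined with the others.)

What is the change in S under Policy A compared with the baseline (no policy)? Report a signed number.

Baseline:
  T = 20
  B = -16 + 20 = 4
  S = 96 − 5·4 = 76
Policy A (B := 126):
  T = 20
  B = 126
  S = 96 − 5·126 = -534
Change in S: -534 − 76 = -610

-610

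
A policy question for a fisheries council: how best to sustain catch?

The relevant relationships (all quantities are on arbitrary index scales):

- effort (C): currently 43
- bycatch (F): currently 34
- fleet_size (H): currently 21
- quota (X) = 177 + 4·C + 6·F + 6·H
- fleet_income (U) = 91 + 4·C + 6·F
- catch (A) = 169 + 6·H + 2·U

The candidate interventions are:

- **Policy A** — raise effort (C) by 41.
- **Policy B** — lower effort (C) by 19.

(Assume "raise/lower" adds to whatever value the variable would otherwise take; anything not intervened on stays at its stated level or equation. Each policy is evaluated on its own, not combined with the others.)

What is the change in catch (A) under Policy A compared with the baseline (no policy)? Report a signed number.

Baseline:
  C = 43
  F = 34
  H = 21
  U = 91 + 4·43 + 6·34 = 467
  A = 169 + 6·21 + 2·467 = 1229
Policy A (C + 41):
  C = 43 + 41 = 84
  F = 34
  H = 21
  U = 91 + 4·84 + 6·34 = 631
  A = 169 + 6·21 + 2·631 = 1557
Change in A: 1557 − 1229 = 328

328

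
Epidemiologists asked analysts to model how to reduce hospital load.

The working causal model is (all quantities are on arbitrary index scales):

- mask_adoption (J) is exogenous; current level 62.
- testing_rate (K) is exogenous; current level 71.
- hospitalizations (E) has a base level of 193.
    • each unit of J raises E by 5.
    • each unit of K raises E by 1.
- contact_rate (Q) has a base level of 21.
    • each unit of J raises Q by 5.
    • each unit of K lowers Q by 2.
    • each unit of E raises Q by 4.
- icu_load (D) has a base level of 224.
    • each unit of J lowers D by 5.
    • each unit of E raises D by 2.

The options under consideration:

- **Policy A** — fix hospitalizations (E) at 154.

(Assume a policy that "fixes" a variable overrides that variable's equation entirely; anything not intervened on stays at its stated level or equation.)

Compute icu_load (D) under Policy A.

Policy A (E := 154):
  J = 62
  K = 71
  E = 154
  D = 224 − 5·62 + 2·154 = 222

222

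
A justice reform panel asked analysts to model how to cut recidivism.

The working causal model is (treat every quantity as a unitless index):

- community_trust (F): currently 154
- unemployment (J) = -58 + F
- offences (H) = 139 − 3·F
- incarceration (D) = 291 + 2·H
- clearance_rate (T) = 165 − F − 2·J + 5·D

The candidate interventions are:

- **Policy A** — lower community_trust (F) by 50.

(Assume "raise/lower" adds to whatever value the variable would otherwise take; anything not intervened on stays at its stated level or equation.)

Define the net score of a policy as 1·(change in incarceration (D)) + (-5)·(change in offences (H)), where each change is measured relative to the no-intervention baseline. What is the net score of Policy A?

Baseline:
  F = 154
  H = 139 − 3·154 = -323
  D = 291 + 2·(-323) = -355
Policy A (F − 50):
  F = 154 − 50 = 104
  H = 139 − 3·104 = -173
  D = 291 + 2·(-173) = -55
ΔD = -55 − (-355) = 300; ΔH = -173 − (-323) = 150
Score = 1·300 + (-5)·150 = -450

-450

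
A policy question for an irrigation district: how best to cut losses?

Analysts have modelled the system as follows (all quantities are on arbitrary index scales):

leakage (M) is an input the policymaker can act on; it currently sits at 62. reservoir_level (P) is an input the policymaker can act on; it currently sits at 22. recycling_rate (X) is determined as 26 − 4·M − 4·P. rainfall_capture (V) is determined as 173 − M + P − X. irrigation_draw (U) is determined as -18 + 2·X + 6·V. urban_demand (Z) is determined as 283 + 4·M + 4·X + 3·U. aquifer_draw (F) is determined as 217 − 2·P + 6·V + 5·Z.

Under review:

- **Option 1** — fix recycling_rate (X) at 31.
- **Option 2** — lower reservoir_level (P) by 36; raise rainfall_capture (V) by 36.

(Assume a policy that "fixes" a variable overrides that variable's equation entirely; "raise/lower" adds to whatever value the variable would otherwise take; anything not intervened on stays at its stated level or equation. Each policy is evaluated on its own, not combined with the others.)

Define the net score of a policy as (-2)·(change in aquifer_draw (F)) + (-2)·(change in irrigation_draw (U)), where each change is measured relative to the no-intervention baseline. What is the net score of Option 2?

14256

Baseline:
  M = 62
  P = 22
  X = 26 − 4·62 − 4·22 = -310
  V = 173 − 62 + 22 − (-310) = 443
  U = -18 + 2·(-310) + 6·443 = 2020
  Z = 283 + 4·62 + 4·(-310) + 3·2020 = 5351
  F = 217 − 2·22 + 6·443 + 5·5351 = 29586
Option 2 (P − 36, V + 36):
  M = 62
  P = 22 − 36 = -14
  X = 26 − 4·62 − 4·(-14) = -166
  V = 173 − 62 + (-14) − (-166) (+36 from intervention) = 299
  U = -18 + 2·(-166) + 6·299 = 1444
  Z = 283 + 4·62 + 4·(-166) + 3·1444 = 4199
  F = 217 − 2·(-14) + 6·299 + 5·4199 = 23034
ΔF = 23034 − 29586 = -6552; ΔU = 1444 − 2020 = -576
Score = (-2)·(-6552) + (-2)·(-576) = 14256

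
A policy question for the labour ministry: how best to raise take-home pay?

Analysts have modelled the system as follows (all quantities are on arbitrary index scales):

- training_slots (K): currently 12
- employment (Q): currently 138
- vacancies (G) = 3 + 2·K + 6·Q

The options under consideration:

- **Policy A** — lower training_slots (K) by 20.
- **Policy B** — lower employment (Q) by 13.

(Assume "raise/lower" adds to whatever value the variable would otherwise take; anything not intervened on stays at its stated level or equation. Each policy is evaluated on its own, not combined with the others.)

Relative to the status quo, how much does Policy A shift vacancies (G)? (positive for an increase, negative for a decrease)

Baseline:
  K = 12
  Q = 138
  G = 3 + 2·12 + 6·138 = 855
Policy A (K − 20):
  K = 12 − 20 = -8
  Q = 138
  G = 3 + 2·(-8) + 6·138 = 815
Change in G: 815 − 855 = -40

-40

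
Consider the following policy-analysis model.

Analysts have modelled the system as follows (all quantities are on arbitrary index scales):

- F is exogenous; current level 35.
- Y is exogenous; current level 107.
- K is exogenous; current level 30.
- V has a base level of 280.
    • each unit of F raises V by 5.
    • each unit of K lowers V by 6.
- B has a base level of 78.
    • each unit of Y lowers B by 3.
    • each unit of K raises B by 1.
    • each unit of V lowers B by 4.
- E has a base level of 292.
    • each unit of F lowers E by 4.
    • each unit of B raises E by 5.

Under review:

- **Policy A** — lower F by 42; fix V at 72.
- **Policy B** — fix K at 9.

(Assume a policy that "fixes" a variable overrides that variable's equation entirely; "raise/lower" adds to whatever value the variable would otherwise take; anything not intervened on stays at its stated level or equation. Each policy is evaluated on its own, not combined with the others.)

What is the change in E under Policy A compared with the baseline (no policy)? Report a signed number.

4228

Baseline:
  F = 35
  Y = 107
  K = 30
  V = 280 + 5·35 − 6·30 = 275
  B = 78 − 3·107 + 30 − 4·275 = -1313
  E = 292 − 4·35 + 5·(-1313) = -6413
Policy A (F − 42, V := 72):
  F = 35 − 42 = -7
  Y = 107
  K = 30
  V = 72
  B = 78 − 3·107 + 30 − 4·72 = -501
  E = 292 − 4·(-7) + 5·(-501) = -2185
Change in E: -2185 − (-6413) = 4228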